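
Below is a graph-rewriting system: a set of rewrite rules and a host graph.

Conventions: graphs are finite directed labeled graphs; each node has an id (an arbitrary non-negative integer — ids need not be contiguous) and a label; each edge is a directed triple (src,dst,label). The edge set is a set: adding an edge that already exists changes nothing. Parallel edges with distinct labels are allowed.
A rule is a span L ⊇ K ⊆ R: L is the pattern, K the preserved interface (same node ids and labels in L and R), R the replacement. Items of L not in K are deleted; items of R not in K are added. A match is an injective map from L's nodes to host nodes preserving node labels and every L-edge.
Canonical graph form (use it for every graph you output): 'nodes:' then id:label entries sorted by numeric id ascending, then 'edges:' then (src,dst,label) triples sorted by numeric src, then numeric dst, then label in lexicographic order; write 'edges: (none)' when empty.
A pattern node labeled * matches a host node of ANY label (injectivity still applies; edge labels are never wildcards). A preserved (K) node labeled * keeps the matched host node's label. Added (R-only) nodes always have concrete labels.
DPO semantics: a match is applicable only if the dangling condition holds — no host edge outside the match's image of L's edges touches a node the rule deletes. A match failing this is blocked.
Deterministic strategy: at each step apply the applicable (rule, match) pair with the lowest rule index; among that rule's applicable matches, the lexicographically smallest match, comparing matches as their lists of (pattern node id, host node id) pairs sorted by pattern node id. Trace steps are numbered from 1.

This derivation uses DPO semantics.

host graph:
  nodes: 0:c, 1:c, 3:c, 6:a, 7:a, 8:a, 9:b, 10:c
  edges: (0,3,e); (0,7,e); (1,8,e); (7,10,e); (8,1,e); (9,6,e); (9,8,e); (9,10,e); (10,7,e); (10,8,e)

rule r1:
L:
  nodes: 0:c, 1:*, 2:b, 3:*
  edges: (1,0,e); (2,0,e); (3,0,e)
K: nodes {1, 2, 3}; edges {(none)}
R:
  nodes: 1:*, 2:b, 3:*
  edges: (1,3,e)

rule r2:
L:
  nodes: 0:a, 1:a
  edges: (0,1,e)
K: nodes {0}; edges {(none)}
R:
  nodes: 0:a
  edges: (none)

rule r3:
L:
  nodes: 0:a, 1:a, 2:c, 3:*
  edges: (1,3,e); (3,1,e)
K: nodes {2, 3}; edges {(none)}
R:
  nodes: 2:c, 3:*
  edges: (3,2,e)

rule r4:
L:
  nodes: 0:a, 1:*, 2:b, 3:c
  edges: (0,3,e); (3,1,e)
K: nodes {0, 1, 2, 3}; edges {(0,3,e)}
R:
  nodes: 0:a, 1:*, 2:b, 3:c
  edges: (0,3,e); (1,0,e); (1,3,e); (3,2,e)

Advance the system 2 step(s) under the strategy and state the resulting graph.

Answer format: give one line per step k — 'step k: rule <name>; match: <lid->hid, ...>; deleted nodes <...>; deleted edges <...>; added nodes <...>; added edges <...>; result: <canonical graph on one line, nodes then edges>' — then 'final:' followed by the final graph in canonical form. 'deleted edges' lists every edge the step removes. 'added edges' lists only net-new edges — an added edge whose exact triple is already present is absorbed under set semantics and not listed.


step 1: rule r4; match: 0->7, 1->8, 2->9, 3->10; deleted nodes (none); deleted edges (10,8,e); added nodes (none); added edges (8,7,e); (8,10,e); (10,9,e); result: nodes: 0:c, 1:c, 3:c, 6:a, 7:a, 8:a, 9:b, 10:c edges: (0,3,e); (0,7,e); (1,8,e); (7,10,e); (8,1,e); (8,7,e); (8,10,e); (9,6,e); (9,8,e); (9,10,e); (10,7,e); (10,9,e)
step 2: rule r4; match: 0->8, 1->7, 2->9, 3->10; deleted nodes (none); deleted edges (10,7,e); added nodes (none); added edges (7,8,e); result: nodes: 0:c, 1:c, 3:c, 6:a, 7:a, 8:a, 9:b, 10:c edges: (0,3,e); (0,7,e); (1,8,e); (7,8,e); (7,10,e); (8,1,e); (8,7,e); (8,10,e); (9,6,e); (9,8,e); (9,10,e); (10,9,e)
final:
nodes: 0:c, 1:c, 3:c, 6:a, 7:a, 8:a, 9:b, 10:c
edges: (0,3,e); (0,7,e); (1,8,e); (7,8,e); (7,10,e); (8,1,e); (8,7,e); (8,10,e); (9,6,e); (9,8,e); (9,10,e); (10,9,e)


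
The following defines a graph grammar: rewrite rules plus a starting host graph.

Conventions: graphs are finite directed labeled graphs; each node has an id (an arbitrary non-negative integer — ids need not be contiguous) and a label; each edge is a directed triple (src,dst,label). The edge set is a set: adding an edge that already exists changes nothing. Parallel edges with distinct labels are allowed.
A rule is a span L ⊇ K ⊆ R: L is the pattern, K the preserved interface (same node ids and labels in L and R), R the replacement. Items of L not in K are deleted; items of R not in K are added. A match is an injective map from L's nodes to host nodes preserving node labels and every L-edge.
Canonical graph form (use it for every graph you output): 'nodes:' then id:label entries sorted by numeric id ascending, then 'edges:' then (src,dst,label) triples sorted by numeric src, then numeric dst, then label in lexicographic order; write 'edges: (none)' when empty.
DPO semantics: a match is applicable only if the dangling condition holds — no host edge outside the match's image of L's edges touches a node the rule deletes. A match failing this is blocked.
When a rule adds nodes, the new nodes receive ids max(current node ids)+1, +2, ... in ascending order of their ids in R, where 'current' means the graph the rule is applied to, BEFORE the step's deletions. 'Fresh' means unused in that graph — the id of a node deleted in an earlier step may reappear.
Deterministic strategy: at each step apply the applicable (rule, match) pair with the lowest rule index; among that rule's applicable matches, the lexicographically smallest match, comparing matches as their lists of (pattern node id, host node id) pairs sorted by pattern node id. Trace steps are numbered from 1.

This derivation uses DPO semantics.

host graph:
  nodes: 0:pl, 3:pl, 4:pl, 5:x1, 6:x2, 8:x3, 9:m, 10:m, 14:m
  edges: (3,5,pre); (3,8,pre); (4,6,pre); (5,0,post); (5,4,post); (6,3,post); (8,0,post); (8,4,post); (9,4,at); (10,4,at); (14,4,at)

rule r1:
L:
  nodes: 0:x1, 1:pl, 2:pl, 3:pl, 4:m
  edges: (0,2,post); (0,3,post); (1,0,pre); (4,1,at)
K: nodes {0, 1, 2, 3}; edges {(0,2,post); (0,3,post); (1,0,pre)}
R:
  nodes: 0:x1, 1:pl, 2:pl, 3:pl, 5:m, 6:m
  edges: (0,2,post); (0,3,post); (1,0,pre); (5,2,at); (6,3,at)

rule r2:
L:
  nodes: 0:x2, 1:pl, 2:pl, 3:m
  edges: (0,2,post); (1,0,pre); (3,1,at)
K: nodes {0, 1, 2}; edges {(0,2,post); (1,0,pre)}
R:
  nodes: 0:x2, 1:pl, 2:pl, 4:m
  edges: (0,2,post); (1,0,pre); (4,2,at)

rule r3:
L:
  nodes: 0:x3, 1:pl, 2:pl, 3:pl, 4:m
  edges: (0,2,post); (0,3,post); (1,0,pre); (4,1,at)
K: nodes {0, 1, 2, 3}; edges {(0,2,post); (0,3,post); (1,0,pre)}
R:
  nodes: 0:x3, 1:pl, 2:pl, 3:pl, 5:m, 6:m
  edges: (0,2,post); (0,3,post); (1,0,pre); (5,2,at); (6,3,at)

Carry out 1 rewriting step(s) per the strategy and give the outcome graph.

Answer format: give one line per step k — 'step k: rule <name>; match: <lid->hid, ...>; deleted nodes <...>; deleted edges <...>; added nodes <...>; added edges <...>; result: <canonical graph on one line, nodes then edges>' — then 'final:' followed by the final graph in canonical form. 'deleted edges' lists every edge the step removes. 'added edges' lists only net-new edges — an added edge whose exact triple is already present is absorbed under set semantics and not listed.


step 1: rule r2; match: 0->6, 1->4, 2->3, 3->9; deleted nodes 9; deleted edges (9,4,at); added nodes 15; added edges (15,3,at); result: nodes: 0:pl, 3:pl, 4:pl, 5:x1, 6:x2, 8:x3, 10:m, 14:m, 15:m edges: (3,5,pre); (3,8,pre); (4,6,pre); (5,0,post); (5,4,post); (6,3,post); (8,0,post); (8,4,post); (10,4,at); (14,4,at); (15,3,at)
final:
nodes: 0:pl, 3:pl, 4:pl, 5:x1, 6:x2, 8:x3, 10:m, 14:m, 15:m
edges: (3,5,pre); (3,8,pre); (4,6,pre); (5,0,post); (5,4,post); (6,3,post); (8,0,post); (8,4,post); (10,4,at); (14,4,at); (15,3,at)


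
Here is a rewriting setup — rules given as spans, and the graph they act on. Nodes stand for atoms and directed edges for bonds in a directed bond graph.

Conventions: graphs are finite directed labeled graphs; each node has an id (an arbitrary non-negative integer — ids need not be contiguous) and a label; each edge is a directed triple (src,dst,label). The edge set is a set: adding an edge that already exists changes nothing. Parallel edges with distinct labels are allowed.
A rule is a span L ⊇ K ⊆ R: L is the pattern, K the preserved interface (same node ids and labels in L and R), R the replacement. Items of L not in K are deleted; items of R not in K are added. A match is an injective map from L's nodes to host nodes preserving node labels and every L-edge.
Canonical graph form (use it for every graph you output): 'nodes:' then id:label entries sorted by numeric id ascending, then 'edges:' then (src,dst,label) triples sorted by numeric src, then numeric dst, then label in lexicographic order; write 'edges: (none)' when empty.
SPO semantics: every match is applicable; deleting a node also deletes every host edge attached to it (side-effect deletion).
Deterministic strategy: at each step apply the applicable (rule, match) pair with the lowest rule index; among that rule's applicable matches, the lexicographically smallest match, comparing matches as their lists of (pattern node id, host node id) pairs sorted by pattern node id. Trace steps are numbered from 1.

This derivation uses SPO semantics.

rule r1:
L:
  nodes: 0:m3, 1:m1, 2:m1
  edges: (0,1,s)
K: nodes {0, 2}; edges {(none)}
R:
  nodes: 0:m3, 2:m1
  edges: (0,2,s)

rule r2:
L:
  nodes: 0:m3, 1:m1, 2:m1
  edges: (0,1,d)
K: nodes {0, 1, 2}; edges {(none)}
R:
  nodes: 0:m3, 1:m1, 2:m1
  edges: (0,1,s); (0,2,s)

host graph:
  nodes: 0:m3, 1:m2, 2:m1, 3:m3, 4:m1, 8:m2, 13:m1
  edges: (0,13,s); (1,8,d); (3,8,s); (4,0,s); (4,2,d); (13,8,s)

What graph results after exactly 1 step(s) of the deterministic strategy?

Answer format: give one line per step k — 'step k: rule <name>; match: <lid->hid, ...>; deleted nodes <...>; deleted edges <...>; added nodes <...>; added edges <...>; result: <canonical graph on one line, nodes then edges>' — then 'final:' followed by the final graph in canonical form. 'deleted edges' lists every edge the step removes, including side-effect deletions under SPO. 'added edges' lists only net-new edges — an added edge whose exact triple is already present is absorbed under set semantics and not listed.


step 1: rule r1; match: 0->0, 1->13, 2->2; deleted nodes 13; deleted edges (0,13,s); (13,8,s); added nodes (none); added edges (0,2,s); result: nodes: 0:m3, 1:m2, 2:m1, 3:m3, 4:m1, 8:m2 edges: (0,2,s); (1,8,d); (3,8,s); (4,0,s); (4,2,d)
final:
nodes: 0:m3, 1:m2, 2:m1, 3:m3, 4:m1, 8:m2
edges: (0,2,s); (1,8,d); (3,8,s); (4,0,s); (4,2,d)


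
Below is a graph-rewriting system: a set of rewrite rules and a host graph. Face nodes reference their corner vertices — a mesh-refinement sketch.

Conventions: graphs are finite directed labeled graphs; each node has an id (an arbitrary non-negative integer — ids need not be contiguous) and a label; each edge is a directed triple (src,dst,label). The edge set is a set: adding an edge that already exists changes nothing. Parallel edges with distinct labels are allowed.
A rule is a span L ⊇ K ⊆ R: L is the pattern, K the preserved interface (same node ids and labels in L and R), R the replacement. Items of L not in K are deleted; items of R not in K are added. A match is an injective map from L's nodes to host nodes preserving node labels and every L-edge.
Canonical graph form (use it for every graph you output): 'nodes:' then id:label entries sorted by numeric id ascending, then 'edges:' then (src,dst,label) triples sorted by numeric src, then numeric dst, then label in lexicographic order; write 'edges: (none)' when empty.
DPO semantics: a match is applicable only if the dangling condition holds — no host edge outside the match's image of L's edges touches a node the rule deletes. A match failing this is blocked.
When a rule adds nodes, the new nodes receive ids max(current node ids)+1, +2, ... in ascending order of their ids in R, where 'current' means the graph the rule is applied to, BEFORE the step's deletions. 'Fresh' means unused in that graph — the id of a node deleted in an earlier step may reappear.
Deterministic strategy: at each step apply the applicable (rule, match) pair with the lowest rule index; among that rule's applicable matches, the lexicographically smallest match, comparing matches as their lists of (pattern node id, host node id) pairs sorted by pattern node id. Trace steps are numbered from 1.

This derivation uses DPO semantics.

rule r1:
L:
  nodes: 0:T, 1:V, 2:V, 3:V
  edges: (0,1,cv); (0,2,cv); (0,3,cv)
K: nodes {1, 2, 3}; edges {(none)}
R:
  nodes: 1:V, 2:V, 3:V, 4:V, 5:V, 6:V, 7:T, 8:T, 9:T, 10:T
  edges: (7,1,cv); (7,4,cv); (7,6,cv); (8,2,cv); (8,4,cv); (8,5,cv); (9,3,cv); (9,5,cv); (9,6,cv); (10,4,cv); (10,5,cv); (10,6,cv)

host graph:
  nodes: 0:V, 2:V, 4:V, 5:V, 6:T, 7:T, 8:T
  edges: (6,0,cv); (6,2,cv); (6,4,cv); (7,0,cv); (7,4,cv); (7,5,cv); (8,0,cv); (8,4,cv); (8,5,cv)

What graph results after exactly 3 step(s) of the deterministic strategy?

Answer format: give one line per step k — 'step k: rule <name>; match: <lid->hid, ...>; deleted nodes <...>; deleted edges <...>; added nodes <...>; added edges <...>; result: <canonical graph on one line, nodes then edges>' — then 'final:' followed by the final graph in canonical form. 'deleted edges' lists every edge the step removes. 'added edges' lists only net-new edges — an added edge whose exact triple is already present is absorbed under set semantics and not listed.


step 1: rule r1; match: 0->6, 1->0, 2->2, 3->4; deleted nodes 6; deleted edges (6,0,cv); (6,2,cv); (6,4,cv); added nodes 9, 10, 11, 12, 13, 14, 15; added edges (12,0,cv); (12,9,cv); (12,11,cv); (13,2,cv); (13,9,cv); (13,10,cv); (14,4,cv); (14,10,cv); (14,11,cv); (15,9,cv); (15,10,cv); (15,11,cv); result: nodes: 0:V, 2:V, 4:V, 5:V, 7:T, 8:T, 9:V, 10:V, 11:V, 12:T, 13:T, 14:T, 15:T edges: (7,0,cv); (7,4,cv); (7,5,cv); (8,0,cv); (8,4,cv); (8,5,cv); (12,0,cv); (12,9,cv); (12,11,cv); (13,2,cv); (13,9,cv); (13,10,cv); (14,4,cv); (14,10,cv); (14,11,cv); (15,9,cv); (15,10,cv); (15,11,cv)
step 2: rule r1; match: 0->7, 1->0, 2->4, 3->5; deleted nodes 7; deleted edges (7,0,cv); (7,4,cv); (7,5,cv); added nodes 16, 17, 18, 19, 20, 21, 22; added edges (19,0,cv); (19,16,cv); (19,18,cv); (20,4,cv); (20,16,cv); (20,17,cv); (21,5,cv); (21,17,cv); (21,18,cv); (22,16,cv); (22,17,cv); (22,18,cv); result: nodes: 0:V, 2:V, 4:V, 5:V, 8:T, 9:V, 10:V, 11:V, 12:T, 13:T, 14:T, 15:T, 16:V, 17:V, 18:V, 19:T, 20:T, 21:T, 22:T edges: (8,0,cv); (8,4,cv); (8,5,cv); (12,0,cv); (12,9,cv); (12,11,cv); (13,2,cv); (13,9,cv); (13,10,cv); (14,4,cv); (14,10,cv); (14,11,cv); (15,9,cv); (15,10,cv); (15,11,cv); (19,0,cv); (19,16,cv); (19,18,cv); (20,4,cv); (20,16,cv); (20,17,cv); (21,5,cv); (21,17,cv); (21,18,cv); (22,16,cv); (22,17,cv); (22,18,cv)
step 3: rule r1; match: 0->8, 1->0, 2->4, 3->5; deleted nodes 8; deleted edges (8,0,cv); (8,4,cv); (8,5,cv); added nodes 23, 24, 25, 26, 27, 28, 29; added edges (26,0,cv); (26,23,cv); (26,25,cv); (27,4,cv); (27,23,cv); (27,24,cv); (28,5,cv); (28,24,cv); (28,25,cv); (29,23,cv); (29,24,cv); (29,25,cv); result: nodes: 0:V, 2:V, 4:V, 5:V, 9:V, 10:V, 11:V, 12:T, 13:T, 14:T, 15:T, 16:V, 17:V, 18:V, 19:T, 20:T, 21:T, 22:T, 23:V, 24:V, 25:V, 26:T, 27:T, 28:T, 29:T edges: (12,0,cv); (12,9,cv); (12,11,cv); (13,2,cv); (13,9,cv); (13,10,cv); (14,4,cv); (14,10,cv); (14,11,cv); (15,9,cv); (15,10,cv); (15,11,cv); (19,0,cv); (19,16,cv); (19,18,cv); (20,4,cv); (20,16,cv); (20,17,cv); (21,5,cv); (21,17,cv); (21,18,cv); (22,16,cv); (22,17,cv); (22,18,cv); (26,0,cv); (26,23,cv); (26,25,cv); (27,4,cv); (27,23,cv); (27,24,cv); (28,5,cv); (28,24,cv); (28,25,cv); (29,23,cv); (29,24,cv); (29,25,cv)
final:
nodes: 0:V, 2:V, 4:V, 5:V, 9:V, 10:V, 11:V, 12:T, 13:T, 14:T, 15:T, 16:V, 17:V, 18:V, 19:T, 20:T, 21:T, 22:T, 23:V, 24:V, 25:V, 26:T, 27:T, 28:T, 29:T
edges: (12,0,cv); (12,9,cv); (12,11,cv); (13,2,cv); (13,9,cv); (13,10,cv); (14,4,cv); (14,10,cv); (14,11,cv); (15,9,cv); (15,10,cv); (15,11,cv); (19,0,cv); (19,16,cv); (19,18,cv); (20,4,cv); (20,16,cv); (20,17,cv); (21,5,cv); (21,17,cv); (21,18,cv); (22,16,cv); (22,17,cv); (22,18,cv); (26,0,cv); (26,23,cv); (26,25,cv); (27,4,cv); (27,23,cv); (27,24,cv); (28,5,cv); (28,24,cv); (28,25,cv); (29,23,cv); (29,24,cv); (29,25,cv)


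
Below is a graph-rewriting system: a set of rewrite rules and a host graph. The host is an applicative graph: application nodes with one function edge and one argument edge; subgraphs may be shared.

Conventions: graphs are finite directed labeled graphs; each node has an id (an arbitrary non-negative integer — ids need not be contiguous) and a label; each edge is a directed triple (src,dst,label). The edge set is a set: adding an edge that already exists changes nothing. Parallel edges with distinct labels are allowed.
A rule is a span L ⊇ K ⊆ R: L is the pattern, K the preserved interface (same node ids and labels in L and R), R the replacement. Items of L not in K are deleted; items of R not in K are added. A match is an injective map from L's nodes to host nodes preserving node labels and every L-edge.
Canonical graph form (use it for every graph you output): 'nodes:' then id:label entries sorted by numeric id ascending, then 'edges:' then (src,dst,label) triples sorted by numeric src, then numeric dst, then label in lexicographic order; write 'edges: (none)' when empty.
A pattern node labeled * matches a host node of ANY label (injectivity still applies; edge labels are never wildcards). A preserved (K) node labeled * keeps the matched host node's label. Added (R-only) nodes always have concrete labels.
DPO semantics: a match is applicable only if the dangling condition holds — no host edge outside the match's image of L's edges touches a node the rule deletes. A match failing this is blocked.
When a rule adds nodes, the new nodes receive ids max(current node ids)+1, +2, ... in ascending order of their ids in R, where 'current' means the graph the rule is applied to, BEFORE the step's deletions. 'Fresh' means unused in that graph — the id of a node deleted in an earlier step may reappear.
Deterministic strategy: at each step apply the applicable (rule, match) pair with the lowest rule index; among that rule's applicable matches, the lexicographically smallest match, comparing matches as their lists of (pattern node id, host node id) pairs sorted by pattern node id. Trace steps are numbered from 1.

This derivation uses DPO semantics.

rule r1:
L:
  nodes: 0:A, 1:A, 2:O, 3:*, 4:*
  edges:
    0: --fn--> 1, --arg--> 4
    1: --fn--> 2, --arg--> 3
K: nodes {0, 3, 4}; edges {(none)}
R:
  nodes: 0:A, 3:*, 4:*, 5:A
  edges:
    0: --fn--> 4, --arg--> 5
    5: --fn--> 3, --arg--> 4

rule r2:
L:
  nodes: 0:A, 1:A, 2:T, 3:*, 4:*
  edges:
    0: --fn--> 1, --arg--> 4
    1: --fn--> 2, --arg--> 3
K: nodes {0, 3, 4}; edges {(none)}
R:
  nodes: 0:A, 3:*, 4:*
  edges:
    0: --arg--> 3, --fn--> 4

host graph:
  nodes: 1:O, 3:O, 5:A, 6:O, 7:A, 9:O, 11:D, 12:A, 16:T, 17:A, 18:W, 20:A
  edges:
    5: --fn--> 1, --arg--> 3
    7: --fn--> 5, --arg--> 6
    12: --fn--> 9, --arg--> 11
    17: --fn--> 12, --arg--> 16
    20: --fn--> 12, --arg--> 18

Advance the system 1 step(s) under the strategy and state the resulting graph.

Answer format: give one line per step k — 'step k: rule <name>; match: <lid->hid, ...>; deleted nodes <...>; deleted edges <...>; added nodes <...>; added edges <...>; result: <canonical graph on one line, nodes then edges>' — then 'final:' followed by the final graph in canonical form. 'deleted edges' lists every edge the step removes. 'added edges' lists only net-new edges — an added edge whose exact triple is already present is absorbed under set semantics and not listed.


step 1: rule r1; match: 0->7, 1->5, 2->1, 3->3, 4->6; deleted nodes 1, 5; deleted edges (5,1,fn); (5,3,arg); (7,5,fn); (7,6,arg); added nodes 21; added edges (7,6,fn); (7,21,arg); (21,3,fn); (21,6,arg); result: nodes: 3:O, 6:O, 7:A, 9:O, 11:D, 12:A, 16:T, 17:A, 18:W, 20:A, 21:A edges: (7,6,fn); (7,21,arg); (12,9,fn); (12,11,arg); (17,12,fn); (17,16,arg); (20,12,fn); (20,18,arg); (21,3,fn); (21,6,arg)
final:
nodes: 3:O, 6:O, 7:A, 9:O, 11:D, 12:A, 16:T, 17:A, 18:W, 20:A, 21:A
edges: (7,6,fn); (7,21,arg); (12,9,fn); (12,11,arg); (17,12,fn); (17,16,arg); (20,12,fn); (20,18,arg); (21,3,fn); (21,6,arg)


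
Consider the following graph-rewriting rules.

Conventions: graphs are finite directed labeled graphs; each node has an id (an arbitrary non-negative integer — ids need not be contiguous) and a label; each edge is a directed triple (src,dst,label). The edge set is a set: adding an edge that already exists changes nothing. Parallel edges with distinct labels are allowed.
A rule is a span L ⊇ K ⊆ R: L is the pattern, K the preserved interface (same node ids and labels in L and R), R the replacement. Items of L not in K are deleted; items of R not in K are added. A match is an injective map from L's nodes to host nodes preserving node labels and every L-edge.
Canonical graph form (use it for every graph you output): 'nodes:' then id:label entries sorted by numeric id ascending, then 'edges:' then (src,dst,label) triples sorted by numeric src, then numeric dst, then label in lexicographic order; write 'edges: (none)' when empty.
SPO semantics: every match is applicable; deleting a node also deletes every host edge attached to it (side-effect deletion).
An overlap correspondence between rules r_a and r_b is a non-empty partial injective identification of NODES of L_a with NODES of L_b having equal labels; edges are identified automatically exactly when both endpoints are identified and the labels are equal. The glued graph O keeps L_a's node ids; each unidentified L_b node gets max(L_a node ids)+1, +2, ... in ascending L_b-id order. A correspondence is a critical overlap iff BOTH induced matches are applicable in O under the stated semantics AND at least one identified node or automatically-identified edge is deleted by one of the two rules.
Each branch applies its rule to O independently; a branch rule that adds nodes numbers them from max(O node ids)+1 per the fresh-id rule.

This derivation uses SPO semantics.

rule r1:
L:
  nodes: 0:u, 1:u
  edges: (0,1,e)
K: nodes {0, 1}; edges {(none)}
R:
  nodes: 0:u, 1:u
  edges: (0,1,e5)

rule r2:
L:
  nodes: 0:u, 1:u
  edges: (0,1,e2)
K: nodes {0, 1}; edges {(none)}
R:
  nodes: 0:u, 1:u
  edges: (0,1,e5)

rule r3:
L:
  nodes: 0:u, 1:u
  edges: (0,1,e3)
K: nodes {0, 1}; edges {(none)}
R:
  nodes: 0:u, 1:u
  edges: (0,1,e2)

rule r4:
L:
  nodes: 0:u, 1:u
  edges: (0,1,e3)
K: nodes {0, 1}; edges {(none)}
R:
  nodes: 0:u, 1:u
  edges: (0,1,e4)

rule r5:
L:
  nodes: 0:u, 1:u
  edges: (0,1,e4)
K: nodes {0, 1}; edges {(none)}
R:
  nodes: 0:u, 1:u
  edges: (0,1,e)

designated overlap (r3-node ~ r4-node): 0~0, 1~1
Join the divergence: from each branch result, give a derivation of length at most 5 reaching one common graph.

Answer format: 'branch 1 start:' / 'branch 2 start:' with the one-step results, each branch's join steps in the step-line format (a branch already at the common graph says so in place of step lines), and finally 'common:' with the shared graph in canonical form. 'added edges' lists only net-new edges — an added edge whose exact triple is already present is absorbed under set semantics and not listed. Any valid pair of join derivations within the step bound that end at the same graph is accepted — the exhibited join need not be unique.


branch 1 start:
nodes: 0:u, 1:u
edges: (0,1,e2)
branch 2 start:
nodes: 0:u, 1:u
edges: (0,1,e4)
branch 1 step 1: rule r2; match: 0->0, 1->1; deleted nodes (none); deleted edges (0,1,e2); added nodes (none); added edges (0,1,e5); result: nodes: 0:u, 1:u edges: (0,1,e5)
branch 2 step 1: rule r5; match: 0->0, 1->1; deleted nodes (none); deleted edges (0,1,e4); added nodes (none); added edges (0,1,e); result: nodes: 0:u, 1:u edges: (0,1,e)
branch 2 step 2: rule r1; match: 0->0, 1->1; deleted nodes (none); deleted edges (0,1,e); added nodes (none); added edges (0,1,e5); result: nodes: 0:u, 1:u edges: (0,1,e5)
common:
nodes: 0:u, 1:u
edges: (0,1,e5)


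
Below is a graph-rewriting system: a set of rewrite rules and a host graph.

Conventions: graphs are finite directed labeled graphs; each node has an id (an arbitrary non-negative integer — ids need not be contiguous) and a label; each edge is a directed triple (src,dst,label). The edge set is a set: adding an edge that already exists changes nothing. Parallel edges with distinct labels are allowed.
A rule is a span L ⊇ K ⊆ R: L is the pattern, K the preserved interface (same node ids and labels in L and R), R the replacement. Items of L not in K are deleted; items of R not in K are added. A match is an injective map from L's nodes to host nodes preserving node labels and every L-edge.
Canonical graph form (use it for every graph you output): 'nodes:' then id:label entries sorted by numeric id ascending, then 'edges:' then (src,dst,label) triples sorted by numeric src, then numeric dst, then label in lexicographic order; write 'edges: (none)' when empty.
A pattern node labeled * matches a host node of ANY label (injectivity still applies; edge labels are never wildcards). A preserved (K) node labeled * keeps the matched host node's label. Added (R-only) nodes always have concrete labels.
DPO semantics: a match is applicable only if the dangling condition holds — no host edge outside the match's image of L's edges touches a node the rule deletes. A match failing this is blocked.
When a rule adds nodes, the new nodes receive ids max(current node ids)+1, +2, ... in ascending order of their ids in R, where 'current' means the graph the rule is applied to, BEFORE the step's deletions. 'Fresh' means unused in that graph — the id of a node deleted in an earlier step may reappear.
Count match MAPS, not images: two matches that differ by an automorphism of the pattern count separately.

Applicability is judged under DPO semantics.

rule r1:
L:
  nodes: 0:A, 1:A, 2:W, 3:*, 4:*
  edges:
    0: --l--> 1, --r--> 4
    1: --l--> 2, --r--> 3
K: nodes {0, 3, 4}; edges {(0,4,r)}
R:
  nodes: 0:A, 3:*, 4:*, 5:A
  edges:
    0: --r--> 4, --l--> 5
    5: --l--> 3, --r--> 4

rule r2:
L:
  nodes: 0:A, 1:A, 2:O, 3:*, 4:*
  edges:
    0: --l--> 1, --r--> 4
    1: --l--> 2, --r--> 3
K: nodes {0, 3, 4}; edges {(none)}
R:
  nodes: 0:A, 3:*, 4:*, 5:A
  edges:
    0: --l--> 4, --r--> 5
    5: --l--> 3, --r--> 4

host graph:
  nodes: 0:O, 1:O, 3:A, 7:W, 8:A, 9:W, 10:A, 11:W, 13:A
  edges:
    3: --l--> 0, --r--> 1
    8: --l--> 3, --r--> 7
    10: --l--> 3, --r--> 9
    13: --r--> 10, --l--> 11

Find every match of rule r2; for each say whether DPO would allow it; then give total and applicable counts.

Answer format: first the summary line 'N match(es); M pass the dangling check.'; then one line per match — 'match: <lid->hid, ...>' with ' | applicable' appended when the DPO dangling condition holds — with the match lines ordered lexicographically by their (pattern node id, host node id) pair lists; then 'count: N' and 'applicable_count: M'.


2 match(es); 0 pass the dangling check.
match: 0->8, 1->3, 2->0, 3->1, 4->7
match: 0->10, 1->3, 2->0, 3->1, 4->9
count: 2
applicable_count: 0


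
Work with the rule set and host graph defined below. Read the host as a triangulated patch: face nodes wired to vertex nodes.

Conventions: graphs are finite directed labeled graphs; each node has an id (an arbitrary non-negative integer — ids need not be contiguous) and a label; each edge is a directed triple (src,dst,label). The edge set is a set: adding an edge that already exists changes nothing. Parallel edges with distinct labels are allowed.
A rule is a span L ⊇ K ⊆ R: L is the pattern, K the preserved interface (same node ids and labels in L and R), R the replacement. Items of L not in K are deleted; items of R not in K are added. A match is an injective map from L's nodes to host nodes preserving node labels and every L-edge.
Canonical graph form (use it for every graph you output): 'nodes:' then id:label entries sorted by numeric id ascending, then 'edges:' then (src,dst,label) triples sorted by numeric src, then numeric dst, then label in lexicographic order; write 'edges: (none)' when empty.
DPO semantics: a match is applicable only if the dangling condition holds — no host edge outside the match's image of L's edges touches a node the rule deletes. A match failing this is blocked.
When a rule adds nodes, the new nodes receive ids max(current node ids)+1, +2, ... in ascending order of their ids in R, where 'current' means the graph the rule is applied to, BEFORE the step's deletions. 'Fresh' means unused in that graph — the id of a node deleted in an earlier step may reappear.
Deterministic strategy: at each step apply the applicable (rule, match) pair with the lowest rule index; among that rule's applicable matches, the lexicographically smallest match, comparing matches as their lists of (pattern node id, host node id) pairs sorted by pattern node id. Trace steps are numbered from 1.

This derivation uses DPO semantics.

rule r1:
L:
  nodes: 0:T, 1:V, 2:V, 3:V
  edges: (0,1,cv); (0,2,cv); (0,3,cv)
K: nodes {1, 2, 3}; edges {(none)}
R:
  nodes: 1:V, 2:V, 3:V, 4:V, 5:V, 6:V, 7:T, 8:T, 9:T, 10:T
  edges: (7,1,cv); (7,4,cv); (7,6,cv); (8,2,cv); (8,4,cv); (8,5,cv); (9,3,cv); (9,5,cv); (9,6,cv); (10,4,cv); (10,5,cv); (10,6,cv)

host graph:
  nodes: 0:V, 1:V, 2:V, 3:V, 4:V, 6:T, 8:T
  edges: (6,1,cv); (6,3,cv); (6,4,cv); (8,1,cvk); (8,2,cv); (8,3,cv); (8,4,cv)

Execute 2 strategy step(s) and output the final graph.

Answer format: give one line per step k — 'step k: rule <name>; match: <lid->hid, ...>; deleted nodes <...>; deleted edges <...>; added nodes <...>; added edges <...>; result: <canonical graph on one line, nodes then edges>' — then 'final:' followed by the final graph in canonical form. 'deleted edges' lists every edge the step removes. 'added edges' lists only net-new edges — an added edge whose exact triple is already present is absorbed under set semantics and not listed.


step 1: rule r1; match: 0->6, 1->1, 2->3, 3->4; deleted nodes 6; deleted edges (6,1,cv); (6,3,cv); (6,4,cv); added nodes 9, 10, 11, 12, 13, 14, 15; added edges (12,1,cv); (12,9,cv); (12,11,cv); (13,3,cv); (13,9,cv); (13,10,cv); (14,4,cv); (14,10,cv); (14,11,cv); (15,9,cv); (15,10,cv); (15,11,cv); result: nodes: 0:V, 1:V, 2:V, 3:V, 4:V, 8:T, 9:V, 10:V, 11:V, 12:T, 13:T, 14:T, 15:T edges: (8,1,cvk); (8,2,cv); (8,3,cv); (8,4,cv); (12,1,cv); (12,9,cv); (12,11,cv); (13,3,cv); (13,9,cv); (13,10,cv); (14,4,cv); (14,10,cv); (14,11,cv); (15,9,cv); (15,10,cv); (15,11,cv)
step 2: rule r1; match: 0->12, 1->1, 2->9, 3->11; deleted nodes 12; deleted edges (12,1,cv); (12,9,cv); (12,11,cv); added nodes 16, 17, 18, 19, 20, 21, 22; added edges (19,1,cv); (19,16,cv); (19,18,cv); (20,9,cv); (20,16,cv); (20,17,cv); (21,11,cv); (21,17,cv); (21,18,cv); (22,16,cv); (22,17,cv); (22,18,cv); result: nodes: 0:V, 1:V, 2:V, 3:V, 4:V, 8:T, 9:V, 10:V, 11:V, 13:T, 14:T, 15:T, 16:V, 17:V, 18:V, 19:T, 20:T, 21:T, 22:T edges: (8,1,cvk); (8,2,cv); (8,3,cv); (8,4,cv); (13,3,cv); (13,9,cv); (13,10,cv); (14,4,cv); (14,10,cv); (14,11,cv); (15,9,cv); (15,10,cv); (15,11,cv); (19,1,cv); (19,16,cv); (19,18,cv); (20,9,cv); (20,16,cv); (20,17,cv); (21,11,cv); (21,17,cv); (21,18,cv); (22,16,cv); (22,17,cv); (22,18,cv)
final:
nodes: 0:V, 1:V, 2:V, 3:V, 4:V, 8:T, 9:V, 10:V, 11:V, 13:T, 14:T, 15:T, 16:V, 17:V, 18:V, 19:T, 20:T, 21:T, 22:T
edges: (8,1,cvk); (8,2,cv); (8,3,cv); (8,4,cv); (13,3,cv); (13,9,cv); (13,10,cv); (14,4,cv); (14,10,cv); (14,11,cv); (15,9,cv); (15,10,cv); (15,11,cv); (19,1,cv); (19,16,cv); (19,18,cv); (20,9,cv); (20,16,cv); (20,17,cv); (21,11,cv); (21,17,cv); (21,18,cv); (22,16,cv); (22,17,cv); (22,18,cv)


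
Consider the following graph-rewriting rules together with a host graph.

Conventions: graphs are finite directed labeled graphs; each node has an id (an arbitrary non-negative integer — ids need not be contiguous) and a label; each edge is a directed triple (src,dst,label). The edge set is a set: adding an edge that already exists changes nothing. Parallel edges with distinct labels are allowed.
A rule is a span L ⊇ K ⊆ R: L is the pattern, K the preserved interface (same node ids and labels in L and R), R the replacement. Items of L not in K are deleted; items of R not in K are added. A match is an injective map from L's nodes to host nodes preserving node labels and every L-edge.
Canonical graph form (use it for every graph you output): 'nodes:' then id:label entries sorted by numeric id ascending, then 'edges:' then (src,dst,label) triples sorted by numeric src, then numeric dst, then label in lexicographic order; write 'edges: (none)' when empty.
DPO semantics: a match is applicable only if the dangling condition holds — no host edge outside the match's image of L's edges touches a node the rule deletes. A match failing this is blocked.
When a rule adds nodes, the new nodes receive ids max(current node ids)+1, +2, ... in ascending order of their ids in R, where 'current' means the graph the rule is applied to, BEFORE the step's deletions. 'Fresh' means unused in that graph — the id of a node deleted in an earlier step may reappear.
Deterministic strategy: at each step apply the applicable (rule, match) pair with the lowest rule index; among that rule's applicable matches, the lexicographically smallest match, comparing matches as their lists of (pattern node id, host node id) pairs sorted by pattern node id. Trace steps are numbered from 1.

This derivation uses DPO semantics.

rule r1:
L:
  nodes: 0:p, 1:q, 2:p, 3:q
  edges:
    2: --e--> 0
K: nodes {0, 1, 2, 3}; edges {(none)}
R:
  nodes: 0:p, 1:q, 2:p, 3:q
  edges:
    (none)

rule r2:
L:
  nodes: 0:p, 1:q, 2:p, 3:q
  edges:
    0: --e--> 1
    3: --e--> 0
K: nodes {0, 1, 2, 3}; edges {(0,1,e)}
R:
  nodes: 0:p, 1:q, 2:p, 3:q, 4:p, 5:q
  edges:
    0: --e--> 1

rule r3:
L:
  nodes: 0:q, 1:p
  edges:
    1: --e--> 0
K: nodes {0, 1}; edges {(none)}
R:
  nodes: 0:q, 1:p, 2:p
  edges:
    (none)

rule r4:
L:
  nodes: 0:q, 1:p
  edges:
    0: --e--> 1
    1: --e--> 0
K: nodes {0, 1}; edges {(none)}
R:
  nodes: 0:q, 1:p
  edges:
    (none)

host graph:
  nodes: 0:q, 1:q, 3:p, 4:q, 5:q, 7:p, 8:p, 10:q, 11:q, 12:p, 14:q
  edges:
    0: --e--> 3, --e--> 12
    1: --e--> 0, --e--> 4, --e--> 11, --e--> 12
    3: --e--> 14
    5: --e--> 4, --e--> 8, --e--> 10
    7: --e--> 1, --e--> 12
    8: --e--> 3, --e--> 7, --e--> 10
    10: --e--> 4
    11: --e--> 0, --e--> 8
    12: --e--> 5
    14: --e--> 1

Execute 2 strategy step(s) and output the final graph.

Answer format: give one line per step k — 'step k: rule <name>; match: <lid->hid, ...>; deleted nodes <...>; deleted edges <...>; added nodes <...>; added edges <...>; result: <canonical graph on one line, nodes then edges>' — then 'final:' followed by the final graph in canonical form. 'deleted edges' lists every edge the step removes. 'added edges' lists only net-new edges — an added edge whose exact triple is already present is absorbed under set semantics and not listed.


step 1: rule r1; match: 0->3, 1->0, 2->8, 3->1; deleted nodes (none); deleted edges (8,3,e); added nodes (none); added edges (none); result: nodes: 0:q, 1:q, 3:p, 4:q, 5:q, 7:p, 8:p, 10:q, 11:q, 12:p, 14:q edges: (0,3,e); (0,12,e); (1,0,e); (1,4,e); (1,11,e); (1,12,e); (3,14,e); (5,4,e); (5,8,e); (5,10,e); (7,1,e); (7,12,e); (8,7,e); (8,10,e); (10,4,e); (11,0,e); (11,8,e); (12,5,e); (14,1,e)
step 2: rule r1; match: 0->7, 1->0, 2->8, 3->1; deleted nodes (none); deleted edges (8,7,e); added nodes (none); added edges (none); result: nodes: 0:q, 1:q, 3:p, 4:q, 5:q, 7:p, 8:p, 10:q, 11:q, 12:p, 14:q edges: (0,3,e); (0,12,e); (1,0,e); (1,4,e); (1,11,e); (1,12,e); (3,14,e); (5,4,e); (5,8,e); (5,10,e); (7,1,e); (7,12,e); (8,10,e); (10,4,e); (11,0,e); (11,8,e); (12,5,e); (14,1,e)
final:
nodes: 0:q, 1:q, 3:p, 4:q, 5:q, 7:p, 8:p, 10:q, 11:q, 12:p, 14:q
edges: (0,3,e); (0,12,e); (1,0,e); (1,4,e); (1,11,e); (1,12,e); (3,14,e); (5,4,e); (5,8,e); (5,10,e); (7,1,e); (7,12,e); (8,10,e); (10,4,e); (11,0,e); (11,8,e); (12,5,e); (14,1,e)


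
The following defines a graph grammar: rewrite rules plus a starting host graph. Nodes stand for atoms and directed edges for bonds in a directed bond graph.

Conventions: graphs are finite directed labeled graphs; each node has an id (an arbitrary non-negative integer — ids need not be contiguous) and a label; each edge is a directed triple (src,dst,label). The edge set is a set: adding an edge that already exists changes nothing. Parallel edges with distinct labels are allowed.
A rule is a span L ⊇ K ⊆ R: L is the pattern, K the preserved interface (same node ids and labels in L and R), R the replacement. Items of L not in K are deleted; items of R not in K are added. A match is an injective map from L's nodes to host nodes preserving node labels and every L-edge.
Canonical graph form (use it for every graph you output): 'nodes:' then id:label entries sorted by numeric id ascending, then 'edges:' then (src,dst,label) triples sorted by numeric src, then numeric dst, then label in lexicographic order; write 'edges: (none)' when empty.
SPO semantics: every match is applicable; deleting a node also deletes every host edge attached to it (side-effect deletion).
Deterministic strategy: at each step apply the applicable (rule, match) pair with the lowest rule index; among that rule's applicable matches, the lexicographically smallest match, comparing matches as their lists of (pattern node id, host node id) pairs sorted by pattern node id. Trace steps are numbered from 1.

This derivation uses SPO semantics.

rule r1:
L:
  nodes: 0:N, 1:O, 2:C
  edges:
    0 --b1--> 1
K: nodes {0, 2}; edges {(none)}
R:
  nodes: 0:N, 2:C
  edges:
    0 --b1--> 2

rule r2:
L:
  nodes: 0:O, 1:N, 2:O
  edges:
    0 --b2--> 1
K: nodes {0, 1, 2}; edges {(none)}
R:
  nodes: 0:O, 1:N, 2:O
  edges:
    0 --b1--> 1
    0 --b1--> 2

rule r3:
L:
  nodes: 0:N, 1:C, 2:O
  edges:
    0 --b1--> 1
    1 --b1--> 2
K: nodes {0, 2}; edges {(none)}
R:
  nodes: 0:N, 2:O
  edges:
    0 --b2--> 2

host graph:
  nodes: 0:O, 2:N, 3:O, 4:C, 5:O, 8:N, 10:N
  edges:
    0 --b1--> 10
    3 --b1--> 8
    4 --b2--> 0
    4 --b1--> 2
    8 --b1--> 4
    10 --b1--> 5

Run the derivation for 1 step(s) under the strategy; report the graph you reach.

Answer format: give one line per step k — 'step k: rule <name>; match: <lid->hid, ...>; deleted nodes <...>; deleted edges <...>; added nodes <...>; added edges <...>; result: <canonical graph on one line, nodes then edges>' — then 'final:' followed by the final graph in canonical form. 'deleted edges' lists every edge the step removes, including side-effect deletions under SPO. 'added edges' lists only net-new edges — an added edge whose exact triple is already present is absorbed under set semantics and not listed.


step 1: rule r1; match: 0->10, 1->5, 2->4; deleted nodes 5; deleted edges (10,5,b1); added nodes (none); added edges (10,4,b1); result: nodes: 0:O, 2:N, 3:O, 4:C, 8:N, 10:N edges: (0,10,b1); (3,8,b1); (4,0,b2); (4,2,b1); (8,4,b1); (10,4,b1)
final:
nodes: 0:O, 2:N, 3:O, 4:C, 8:N, 10:N
edges: (0,10,b1); (3,8,b1); (4,0,b2); (4,2,b1); (8,4,b1); (10,4,b1)


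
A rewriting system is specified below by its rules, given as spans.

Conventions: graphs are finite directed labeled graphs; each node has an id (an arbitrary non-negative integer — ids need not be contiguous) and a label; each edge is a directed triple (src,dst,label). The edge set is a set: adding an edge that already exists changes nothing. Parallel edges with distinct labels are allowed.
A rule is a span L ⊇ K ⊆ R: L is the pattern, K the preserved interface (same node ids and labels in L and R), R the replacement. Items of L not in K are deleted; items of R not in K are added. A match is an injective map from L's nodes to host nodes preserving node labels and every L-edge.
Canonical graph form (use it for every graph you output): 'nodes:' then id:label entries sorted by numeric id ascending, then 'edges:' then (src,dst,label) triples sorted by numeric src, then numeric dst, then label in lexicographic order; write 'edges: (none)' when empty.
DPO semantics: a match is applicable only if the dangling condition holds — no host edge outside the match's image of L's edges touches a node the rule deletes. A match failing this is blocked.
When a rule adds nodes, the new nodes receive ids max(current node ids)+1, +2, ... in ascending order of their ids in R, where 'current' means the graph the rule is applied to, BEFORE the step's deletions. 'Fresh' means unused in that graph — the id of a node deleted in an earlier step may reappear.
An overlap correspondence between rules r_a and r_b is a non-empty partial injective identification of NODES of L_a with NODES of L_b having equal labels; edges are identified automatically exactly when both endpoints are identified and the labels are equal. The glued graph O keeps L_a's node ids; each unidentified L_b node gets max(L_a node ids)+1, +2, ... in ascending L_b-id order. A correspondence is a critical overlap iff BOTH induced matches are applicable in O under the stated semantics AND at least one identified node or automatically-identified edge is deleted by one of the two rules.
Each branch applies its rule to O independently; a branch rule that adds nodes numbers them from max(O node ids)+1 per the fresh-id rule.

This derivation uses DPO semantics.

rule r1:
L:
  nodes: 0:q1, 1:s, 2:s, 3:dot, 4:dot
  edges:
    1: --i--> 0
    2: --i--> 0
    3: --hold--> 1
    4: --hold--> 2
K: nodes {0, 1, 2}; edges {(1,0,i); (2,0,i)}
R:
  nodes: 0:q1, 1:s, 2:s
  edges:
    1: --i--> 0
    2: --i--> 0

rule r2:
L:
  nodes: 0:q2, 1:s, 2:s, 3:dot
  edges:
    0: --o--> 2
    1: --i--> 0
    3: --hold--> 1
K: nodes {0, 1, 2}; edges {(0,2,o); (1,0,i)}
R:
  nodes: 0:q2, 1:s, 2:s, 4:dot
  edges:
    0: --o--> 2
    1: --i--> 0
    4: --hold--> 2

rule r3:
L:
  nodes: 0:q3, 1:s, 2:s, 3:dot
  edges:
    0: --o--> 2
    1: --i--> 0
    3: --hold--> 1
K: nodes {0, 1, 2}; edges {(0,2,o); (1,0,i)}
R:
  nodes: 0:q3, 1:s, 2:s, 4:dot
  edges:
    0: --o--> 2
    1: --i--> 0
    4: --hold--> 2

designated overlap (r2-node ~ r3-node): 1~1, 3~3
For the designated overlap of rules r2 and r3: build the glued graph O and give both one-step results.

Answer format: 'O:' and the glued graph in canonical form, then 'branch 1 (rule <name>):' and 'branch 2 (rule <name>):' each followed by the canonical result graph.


O:
nodes: 0:q2, 1:s, 2:s, 3:dot, 4:q3, 5:s
edges: (0,2,o); (1,0,i); (1,4,i); (3,1,hold); (4,5,o)
branch 1 (rule r2):
nodes: 0:q2, 1:s, 2:s, 4:q3, 5:s, 6:dot
edges: (0,2,o); (1,0,i); (1,4,i); (4,5,o); (6,2,hold)
branch 2 (rule r3):
nodes: 0:q2, 1:s, 2:s, 4:q3, 5:s, 6:dot
edges: (0,2,o); (1,0,i); (1,4,i); (4,5,o); (6,5,hold)
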